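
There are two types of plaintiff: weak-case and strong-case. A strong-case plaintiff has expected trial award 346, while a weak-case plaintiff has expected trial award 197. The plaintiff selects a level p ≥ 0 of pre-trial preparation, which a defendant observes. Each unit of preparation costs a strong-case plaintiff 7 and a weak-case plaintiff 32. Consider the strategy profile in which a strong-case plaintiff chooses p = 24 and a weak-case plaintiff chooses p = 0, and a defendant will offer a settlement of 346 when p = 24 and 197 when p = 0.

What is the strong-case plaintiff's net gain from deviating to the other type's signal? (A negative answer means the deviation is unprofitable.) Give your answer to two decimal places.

Playing p = 24 the strong-case plaintiff receives 346 − 7 × 24 = 178.
Deviating to p = 0 yields 197 instead.
Gain from deviating: 197 − 178 = 19.00.
The gain is positive, so the strong-case type's incentive-compatibility constraint is violated — this profile is not a separating equilibrium.

19.00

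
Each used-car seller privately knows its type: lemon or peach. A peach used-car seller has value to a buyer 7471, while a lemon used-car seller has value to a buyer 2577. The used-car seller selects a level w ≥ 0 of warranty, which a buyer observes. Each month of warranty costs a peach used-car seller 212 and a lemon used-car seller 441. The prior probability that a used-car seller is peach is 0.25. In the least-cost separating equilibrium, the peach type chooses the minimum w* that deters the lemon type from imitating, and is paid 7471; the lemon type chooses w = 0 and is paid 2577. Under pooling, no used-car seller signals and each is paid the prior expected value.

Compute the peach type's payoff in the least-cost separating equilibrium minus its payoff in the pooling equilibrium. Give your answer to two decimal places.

1317.83

Least-cost separating signal: w* solves 2577 = 7471 − 441·w*, so w* = (7471 − 2577)/441 ≈ 11.0975.
Peach type's separating payoff: 7471 − 212 × w* = 7471 − 212 × (7471 − 2577)/441 = 7471 − 1037528/441 ≈ 5118.3288.
Pooling payoff: 0.25 × 7471 + 0.75 × 2577 = 3800.5.
Difference: 5118.3288 − 3800.5 = 1317.8288, i.e. 1317.83 to two decimal places.
The peach type prefers to separate.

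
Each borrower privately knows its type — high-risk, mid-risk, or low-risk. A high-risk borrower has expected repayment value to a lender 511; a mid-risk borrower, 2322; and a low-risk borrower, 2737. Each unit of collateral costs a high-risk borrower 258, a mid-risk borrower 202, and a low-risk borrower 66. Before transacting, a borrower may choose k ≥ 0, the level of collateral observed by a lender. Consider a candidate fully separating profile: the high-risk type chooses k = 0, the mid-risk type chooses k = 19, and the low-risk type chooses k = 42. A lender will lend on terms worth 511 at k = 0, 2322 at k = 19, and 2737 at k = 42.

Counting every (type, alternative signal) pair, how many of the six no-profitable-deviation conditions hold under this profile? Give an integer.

3

High-risk (own payoff 511): to k=19 gives 2322 − 258×19 = -2580 → no gain ✓; to k=42 gives 2737 − 258×42 = -8099 → no gain ✓.
Mid-risk (own payoff 2322 − 202×19 = -1516): to k=0 gives 511 → profitable ✗; to k=42 gives 2737 − 202×42 = -5747 → no gain ✓.
Low-risk (own payoff 2737 − 66×42 = -35): to k=0 gives 511 → profitable ✗; to k=19 gives 2322 − 66×19 = 1068 → profitable ✗.
3 of the 6 constraints hold; not an equilibrium.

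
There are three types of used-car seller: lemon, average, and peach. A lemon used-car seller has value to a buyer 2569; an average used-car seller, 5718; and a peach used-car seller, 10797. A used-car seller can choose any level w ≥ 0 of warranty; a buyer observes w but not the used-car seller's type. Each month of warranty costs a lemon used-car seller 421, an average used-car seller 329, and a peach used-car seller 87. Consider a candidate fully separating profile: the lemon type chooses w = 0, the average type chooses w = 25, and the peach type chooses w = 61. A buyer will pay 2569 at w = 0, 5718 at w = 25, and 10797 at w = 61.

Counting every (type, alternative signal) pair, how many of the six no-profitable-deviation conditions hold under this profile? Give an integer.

Average (own payoff 5718 − 329×25 = -2507): to w=0 gives 2569 → profitable ✗; to w=61 gives 10797 − 329×61 = -9272 → no gain ✓.
Lemon (own payoff 2569): to w=25 gives 5718 − 421×25 = -4807 → no gain ✓; to w=61 gives 10797 − 421×61 = -14884 → no gain ✓.
Peach (own payoff 10797 − 87×61 = 5490): to w=0 gives 2569 → no gain ✓; to w=25 gives 5718 − 87×25 = 3543 → no gain ✓.
5 of the 6 constraints hold; not an equilibrium.

5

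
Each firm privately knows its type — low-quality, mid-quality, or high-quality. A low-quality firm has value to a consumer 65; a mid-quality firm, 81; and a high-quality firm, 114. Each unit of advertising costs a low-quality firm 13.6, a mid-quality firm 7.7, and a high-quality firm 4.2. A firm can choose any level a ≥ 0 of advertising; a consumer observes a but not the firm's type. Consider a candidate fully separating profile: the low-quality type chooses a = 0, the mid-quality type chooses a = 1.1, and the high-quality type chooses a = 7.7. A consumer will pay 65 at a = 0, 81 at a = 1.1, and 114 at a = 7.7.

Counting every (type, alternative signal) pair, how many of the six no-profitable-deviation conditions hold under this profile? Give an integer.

Mid-quality (own payoff 81 − 7.7×1.1 = 72.53): to a=0 gives 65 → no gain ✓; to a=7.7 gives 114 − 7.7×7.7 = 54.71 → no gain ✓.
Low-quality (own payoff 65): to a=1.1 gives 81 − 13.6×1.1 = 66.04 → profitable ✗; to a=7.7 gives 114 − 13.6×7.7 = 9.28 → no gain ✓.
High-quality (own payoff 114 − 4.2×7.7 = 81.66): to a=0 gives 65 → no gain ✓; to a=1.1 gives 81 − 4.2×1.1 = 76.38 → no gain ✓.
5 of the 6 constraints hold; not an equilibrium.

5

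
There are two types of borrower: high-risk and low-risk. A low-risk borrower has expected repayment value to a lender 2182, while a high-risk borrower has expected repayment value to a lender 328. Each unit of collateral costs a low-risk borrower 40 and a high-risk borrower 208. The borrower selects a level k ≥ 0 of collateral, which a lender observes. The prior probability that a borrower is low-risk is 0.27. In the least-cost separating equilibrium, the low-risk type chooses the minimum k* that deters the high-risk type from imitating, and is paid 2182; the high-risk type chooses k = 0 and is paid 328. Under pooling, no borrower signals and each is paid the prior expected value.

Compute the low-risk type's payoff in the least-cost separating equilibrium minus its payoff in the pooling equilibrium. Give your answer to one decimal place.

996.9

Least-cost separating signal: k* solves 328 = 2182 − 208·k*, so k* = (2182 − 328)/208 ≈ 8.9135.
Low-risk type's separating payoff: 2182 − 40 × k* = 2182 − 40 × (2182 − 328)/208 = 2182 − 74160/208 ≈ 1825.462.
Pooling payoff: 0.27 × 2182 + 0.73 × 328 = 828.58.
Difference: 1825.462 − 828.58 = 996.882, i.e. 996.9 to one decimal place.
The low-risk type prefers to separate.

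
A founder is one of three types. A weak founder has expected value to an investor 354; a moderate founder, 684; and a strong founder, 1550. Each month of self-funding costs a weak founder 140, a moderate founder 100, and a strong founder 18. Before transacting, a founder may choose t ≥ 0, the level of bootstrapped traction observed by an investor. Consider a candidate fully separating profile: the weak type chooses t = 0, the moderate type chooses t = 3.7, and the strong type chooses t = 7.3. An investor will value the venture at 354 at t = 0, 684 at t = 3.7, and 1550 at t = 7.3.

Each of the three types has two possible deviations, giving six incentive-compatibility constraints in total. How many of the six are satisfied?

3

Moderate (own payoff 684 − 100×3.7 = 314): to t=0 gives 354 → profitable ✗; to t=7.3 gives 1550 − 100×7.3 = 820 → profitable ✗.
Strong (own payoff 1550 − 18×7.3 = 1418.6): to t=0 gives 354 → no gain ✓; to t=3.7 gives 684 − 18×3.7 = 617.4 → no gain ✓.
Weak (own payoff 354): to t=3.7 gives 684 − 140×3.7 = 166 → no gain ✓; to t=7.3 gives 1550 − 140×7.3 = 528 → profitable ✗.
3 of the 6 constraints hold; not an equilibrium.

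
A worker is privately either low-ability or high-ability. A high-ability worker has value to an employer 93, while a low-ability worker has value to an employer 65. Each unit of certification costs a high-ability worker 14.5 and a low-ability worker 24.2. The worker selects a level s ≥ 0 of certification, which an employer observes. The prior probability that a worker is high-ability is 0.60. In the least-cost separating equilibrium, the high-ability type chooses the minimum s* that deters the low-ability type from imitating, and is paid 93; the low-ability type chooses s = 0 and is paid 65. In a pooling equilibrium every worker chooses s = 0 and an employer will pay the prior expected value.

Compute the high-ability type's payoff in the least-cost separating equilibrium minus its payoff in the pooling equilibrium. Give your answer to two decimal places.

Least-cost separating signal: s* solves 65 = 93 − 24.2·s*, so s* = (93 − 65)/24.2 ≈ 1.1570.
High-ability type's separating payoff: 93 − 14.5 × s* = 93 − 14.5 × (93 − 65)/24.2 = 93 − 406/24.2 ≈ 76.2231.
Pooling payoff: 0.60 × 93 + 0.40 × 65 = 81.8.
Difference: 76.2231 − 81.8 = -5.5769, i.e. -5.58 to two decimal places.
The high-ability type would prefer the pooling outcome.

-5.58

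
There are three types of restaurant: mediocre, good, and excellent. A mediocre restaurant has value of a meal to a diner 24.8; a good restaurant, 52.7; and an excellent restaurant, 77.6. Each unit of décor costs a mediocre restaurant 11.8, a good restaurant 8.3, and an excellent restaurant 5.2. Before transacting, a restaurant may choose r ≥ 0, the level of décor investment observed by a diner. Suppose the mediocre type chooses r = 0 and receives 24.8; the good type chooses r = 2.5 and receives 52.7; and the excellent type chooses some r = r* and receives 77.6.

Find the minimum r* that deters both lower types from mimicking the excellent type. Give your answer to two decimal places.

Good type (on-path payoff 52.7 − 8.3×2.5 = 31.95) won't mimic when 31.95 ≥ 77.6 − 8.3·r*, i.e. r* ≥ 5.50.
Mediocre type (on-path payoff 24.8) won't mimic when 24.8 ≥ 77.6 − 11.8·r*, i.e. r* ≥ 4.47.
Both must hold, so r* = max(4.47, 5.50) = 5.50. The good type's constraint binds.

5.50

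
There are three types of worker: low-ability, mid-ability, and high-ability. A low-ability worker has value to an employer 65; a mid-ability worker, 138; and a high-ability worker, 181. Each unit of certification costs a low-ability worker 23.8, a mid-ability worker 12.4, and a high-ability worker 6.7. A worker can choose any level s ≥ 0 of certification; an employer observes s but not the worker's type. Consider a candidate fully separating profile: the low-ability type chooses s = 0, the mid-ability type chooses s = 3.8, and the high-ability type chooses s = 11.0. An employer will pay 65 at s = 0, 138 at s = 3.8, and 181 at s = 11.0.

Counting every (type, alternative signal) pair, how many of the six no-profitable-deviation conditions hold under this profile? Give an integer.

5

Mid-ability (own payoff 138 − 12.4×3.8 = 90.88): to s=0 gives 65 → no gain ✓; to s=11.0 gives 181 − 12.4×11.0 = 44.6 → no gain ✓.
High-ability (own payoff 181 − 6.7×11.0 = 107.3): to s=0 gives 65 → no gain ✓; to s=3.8 gives 138 − 6.7×3.8 = 112.54 → profitable ✗.
Low-ability (own payoff 65): to s=3.8 gives 138 − 23.8×3.8 = 47.56 → no gain ✓; to s=11.0 gives 181 − 23.8×11.0 = -80.8 → no gain ✓.
5 of the 6 constraints hold; not an equilibrium.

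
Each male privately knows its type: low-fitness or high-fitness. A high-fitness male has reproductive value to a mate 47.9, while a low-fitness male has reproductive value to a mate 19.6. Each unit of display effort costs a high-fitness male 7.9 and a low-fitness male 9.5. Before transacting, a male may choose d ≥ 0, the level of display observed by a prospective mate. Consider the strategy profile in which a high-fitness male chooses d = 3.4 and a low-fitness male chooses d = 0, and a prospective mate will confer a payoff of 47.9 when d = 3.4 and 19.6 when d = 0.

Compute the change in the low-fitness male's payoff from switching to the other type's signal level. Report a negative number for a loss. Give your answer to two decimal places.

-4.00

Playing d = 0 the low-fitness male receives 19.6.
Deviating to d = 3.4 brings payment 47.9 at cost 9.5 × 3.4 = 32.3, netting 15.6.
Gain from deviating: 15.6 − 19.6 = -4.00.
The gain is negative, so the low-fitness type's incentive-compatibility constraint is satisfied.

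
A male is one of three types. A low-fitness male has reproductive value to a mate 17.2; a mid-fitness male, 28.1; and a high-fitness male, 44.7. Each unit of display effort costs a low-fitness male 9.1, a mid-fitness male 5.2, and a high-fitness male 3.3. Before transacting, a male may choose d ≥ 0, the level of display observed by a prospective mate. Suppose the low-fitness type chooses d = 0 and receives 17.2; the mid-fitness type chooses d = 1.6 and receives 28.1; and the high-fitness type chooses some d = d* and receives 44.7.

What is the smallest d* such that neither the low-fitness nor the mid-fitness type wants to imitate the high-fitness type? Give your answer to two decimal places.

4.79

Mid-fitness type (on-path payoff 28.1 − 5.2×1.6 = 19.78) won't mimic when 19.78 ≥ 44.7 − 5.2·d*, i.e. d* ≥ 4.79.
Low-fitness type (on-path payoff 17.2) won't mimic when 17.2 ≥ 44.7 − 9.1·d*, i.e. d* ≥ 3.02.
Both must hold, so d* = max(3.02, 4.79) = 4.79. The mid-fitness type's constraint binds.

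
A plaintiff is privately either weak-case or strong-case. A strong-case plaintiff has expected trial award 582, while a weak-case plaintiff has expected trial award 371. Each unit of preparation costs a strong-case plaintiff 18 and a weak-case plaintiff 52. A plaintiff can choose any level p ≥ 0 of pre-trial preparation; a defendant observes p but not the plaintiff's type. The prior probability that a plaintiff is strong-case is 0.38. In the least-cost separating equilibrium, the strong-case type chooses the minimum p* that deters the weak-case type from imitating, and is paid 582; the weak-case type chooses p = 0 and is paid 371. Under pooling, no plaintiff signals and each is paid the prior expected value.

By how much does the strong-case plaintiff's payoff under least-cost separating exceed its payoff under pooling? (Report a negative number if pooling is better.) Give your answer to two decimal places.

Least-cost separating signal: p* solves 371 = 582 − 52·p*, so p* = (582 − 371)/52 ≈ 4.0577.
Strong-case type's separating payoff: 582 − 18 × p* = 582 − 18 × (582 − 371)/52 = 582 − 3798/52 ≈ 508.9615.
Pooling payoff: 0.38 × 582 + 0.62 × 371 = 451.18.
Difference: 508.9615 − 451.18 = 57.7815, i.e. 57.78 to two decimal places.
The strong-case type prefers to separate.

57.78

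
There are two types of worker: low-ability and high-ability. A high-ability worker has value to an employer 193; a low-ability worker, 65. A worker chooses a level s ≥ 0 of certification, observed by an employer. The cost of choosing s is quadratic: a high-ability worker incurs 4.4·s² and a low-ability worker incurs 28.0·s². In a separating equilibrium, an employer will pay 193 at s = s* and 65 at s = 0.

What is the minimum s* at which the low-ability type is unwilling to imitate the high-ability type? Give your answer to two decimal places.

2.14

The low-ability type at s = 0 receives 65; imitating at s* yields 193 − 28.0·s*².
Indifference: 65 = 193 − 28.0·s*², so s*² = (193 − 65) / 28.0 ≈ 4.5714.
s* = √4.5714 ≈ 2.14.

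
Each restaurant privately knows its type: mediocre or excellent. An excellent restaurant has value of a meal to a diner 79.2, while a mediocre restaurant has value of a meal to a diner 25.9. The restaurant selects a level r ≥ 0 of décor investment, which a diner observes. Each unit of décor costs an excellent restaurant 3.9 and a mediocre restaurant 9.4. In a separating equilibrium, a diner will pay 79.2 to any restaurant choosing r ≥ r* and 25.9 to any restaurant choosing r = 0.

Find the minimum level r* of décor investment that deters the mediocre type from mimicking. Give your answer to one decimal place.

A mediocre restaurant choosing r = 0 receives 25.9.
Imitating at r* instead would pay 79.2 at cost 9.4·r*, netting 79.2 − 9.4·r*.
Indifference: 25.9 = 79.2 − 9.4·r*, so r* = (79.2 − 25.9) / 9.4 ≈ 5.7.
At r* the mediocre type's incentive constraint just binds; the excellent type strictly prefers r* since its per-unit cost is lower.

5.7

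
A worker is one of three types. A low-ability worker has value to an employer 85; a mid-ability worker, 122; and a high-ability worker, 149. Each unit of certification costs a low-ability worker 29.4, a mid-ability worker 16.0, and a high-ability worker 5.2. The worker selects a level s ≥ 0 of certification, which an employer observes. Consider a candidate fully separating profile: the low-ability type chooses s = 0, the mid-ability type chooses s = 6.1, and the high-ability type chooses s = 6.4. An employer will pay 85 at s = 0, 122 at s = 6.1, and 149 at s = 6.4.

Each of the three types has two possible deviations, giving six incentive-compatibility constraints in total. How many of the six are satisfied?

Low-ability (own payoff 85): to s=6.1 gives 122 − 29.4×6.1 = -57.34 → no gain ✓; to s=6.4 gives 149 − 29.4×6.4 = -39.16 → no gain ✓.
Mid-ability (own payoff 122 − 16.0×6.1 = 24.4): to s=0 gives 85 → profitable ✗; to s=6.4 gives 149 − 16.0×6.4 = 46.6 → profitable ✗.
High-ability (own payoff 149 − 5.2×6.4 = 115.72): to s=0 gives 85 → no gain ✓; to s=6.1 gives 122 − 5.2×6.1 = 90.28 → no gain ✓.
4 of the 6 constraints hold; not an equilibrium.

4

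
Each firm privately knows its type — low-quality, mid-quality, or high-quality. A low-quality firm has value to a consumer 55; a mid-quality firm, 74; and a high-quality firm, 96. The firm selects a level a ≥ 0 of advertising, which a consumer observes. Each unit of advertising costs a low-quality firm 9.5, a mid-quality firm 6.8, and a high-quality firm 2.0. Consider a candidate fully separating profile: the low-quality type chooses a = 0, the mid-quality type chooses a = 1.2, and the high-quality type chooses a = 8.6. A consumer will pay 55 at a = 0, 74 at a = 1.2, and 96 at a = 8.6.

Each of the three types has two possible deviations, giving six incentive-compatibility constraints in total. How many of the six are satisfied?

Mid-quality (own payoff 74 − 6.8×1.2 = 65.84): to a=0 gives 55 → no gain ✓; to a=8.6 gives 96 − 6.8×8.6 = 37.52 → no gain ✓.
Low-quality (own payoff 55): to a=1.2 gives 74 − 9.5×1.2 = 62.6 → profitable ✗; to a=8.6 gives 96 − 9.5×8.6 = 14.3 → no gain ✓.
High-quality (own payoff 96 − 2.0×8.6 = 78.8): to a=0 gives 55 → no gain ✓; to a=1.2 gives 74 − 2.0×1.2 = 71.6 → no gain ✓.
5 of the 6 constraints hold; not an equilibrium.

5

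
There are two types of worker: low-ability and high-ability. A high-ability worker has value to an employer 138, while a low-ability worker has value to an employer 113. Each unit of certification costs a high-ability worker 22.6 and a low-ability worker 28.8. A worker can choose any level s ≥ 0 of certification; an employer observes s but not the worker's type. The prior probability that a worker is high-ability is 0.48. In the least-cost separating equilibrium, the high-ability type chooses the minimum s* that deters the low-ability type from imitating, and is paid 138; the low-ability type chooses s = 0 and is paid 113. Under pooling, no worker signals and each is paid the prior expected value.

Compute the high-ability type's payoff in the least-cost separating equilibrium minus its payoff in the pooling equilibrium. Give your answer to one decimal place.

Least-cost separating signal: s* solves 113 = 138 − 28.8·s*, so s* = (138 − 113)/28.8 ≈ 0.8681.
High-ability type's separating payoff: 138 − 22.6 × s* = 138 − 22.6 × (138 − 113)/28.8 = 138 − 565/28.8 ≈ 118.382.
Pooling payoff: 0.48 × 138 + 0.52 × 113 = 125.
Difference: 118.382 − 125 = -6.618, i.e. -6.6 to one decimal place.
The high-ability type would prefer the pooling outcome.

-6.6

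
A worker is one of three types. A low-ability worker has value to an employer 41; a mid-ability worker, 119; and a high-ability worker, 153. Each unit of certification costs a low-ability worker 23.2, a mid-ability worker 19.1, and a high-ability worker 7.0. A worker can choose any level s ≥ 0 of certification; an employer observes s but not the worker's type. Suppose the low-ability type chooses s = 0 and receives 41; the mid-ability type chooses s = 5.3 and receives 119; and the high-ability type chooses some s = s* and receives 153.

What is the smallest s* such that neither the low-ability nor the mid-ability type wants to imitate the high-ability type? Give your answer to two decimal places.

Mid-ability type (on-path payoff 119 − 19.1×5.3 = 17.77) won't mimic when 17.77 ≥ 153 − 19.1·s*, i.e. s* ≥ 7.08.
Low-ability type (on-path payoff 41) won't mimic when 41 ≥ 153 − 23.2·s*, i.e. s* ≥ 4.83.
Both must hold, so s* = max(4.83, 7.08) = 7.08. The mid-ability type's constraint binds.

7.08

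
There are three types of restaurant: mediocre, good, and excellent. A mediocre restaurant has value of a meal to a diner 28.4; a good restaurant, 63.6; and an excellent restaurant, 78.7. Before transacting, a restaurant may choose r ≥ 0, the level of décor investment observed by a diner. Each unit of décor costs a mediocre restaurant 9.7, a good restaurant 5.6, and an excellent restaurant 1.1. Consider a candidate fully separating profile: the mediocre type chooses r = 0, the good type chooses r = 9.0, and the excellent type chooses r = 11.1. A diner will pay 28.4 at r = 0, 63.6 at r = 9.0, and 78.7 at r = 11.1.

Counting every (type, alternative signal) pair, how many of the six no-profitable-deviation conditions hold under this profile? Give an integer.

4

Good (own payoff 63.6 − 5.6×9.0 = 13.2): to r=0 gives 28.4 → profitable ✗; to r=11.1 gives 78.7 − 5.6×11.1 = 16.54 → profitable ✗.
Mediocre (own payoff 28.4): to r=9.0 gives 63.6 − 9.7×9.0 = -23.7 → no gain ✓; to r=11.1 gives 78.7 − 9.7×11.1 = -28.97 → no gain ✓.
Excellent (own payoff 78.7 − 1.1×11.1 = 66.49): to r=0 gives 28.4 → no gain ✓; to r=9.0 gives 63.6 − 1.1×9.0 = 53.7 → no gain ✓.
4 of the 6 constraints hold; not an equilibrium.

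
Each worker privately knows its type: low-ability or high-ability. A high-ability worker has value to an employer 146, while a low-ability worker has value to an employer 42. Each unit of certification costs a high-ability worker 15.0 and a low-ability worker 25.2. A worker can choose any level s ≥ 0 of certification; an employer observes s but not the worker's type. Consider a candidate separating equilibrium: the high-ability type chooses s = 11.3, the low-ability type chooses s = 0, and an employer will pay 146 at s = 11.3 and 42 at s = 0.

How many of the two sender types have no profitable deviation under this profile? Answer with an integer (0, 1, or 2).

1

Low-ability type: stay at 0 → 42; mimic → 146 − 25.2 × 11.3 = -138.76. IC holds (42 ≥ -138.76).
High-ability type: signal → 146 − 15.0 × 11.3 = -23.5; deviate to 0 → 42. IC fails (-23.5 < 42).
1 of 2 constraints hold, so this profile is not an equilibrium.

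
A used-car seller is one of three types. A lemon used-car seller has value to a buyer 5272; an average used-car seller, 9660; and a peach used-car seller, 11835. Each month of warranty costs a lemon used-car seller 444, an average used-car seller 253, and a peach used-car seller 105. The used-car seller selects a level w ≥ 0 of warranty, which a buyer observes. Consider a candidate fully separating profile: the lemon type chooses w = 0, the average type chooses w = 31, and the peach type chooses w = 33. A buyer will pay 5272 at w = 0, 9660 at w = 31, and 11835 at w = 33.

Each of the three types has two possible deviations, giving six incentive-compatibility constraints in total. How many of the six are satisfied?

4

Average (own payoff 9660 − 253×31 = 1817): to w=0 gives 5272 → profitable ✗; to w=33 gives 11835 − 253×33 = 3486 → profitable ✗.
Peach (own payoff 11835 − 105×33 = 8370): to w=0 gives 5272 → no gain ✓; to w=31 gives 9660 − 105×31 = 6405 → no gain ✓.
Lemon (own payoff 5272): to w=31 gives 9660 − 444×31 = -4104 → no gain ✓; to w=33 gives 11835 − 444×33 = -2817 → no gain ✓.
4 of the 6 constraints hold; not an equilibrium.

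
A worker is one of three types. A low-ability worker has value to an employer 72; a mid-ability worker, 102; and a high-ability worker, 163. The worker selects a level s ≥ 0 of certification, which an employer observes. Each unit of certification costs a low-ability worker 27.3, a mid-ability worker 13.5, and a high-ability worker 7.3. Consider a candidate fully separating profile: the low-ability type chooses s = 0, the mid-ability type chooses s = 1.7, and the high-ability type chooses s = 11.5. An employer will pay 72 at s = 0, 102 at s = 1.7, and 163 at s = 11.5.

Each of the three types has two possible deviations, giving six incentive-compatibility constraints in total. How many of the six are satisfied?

Mid-ability (own payoff 102 − 13.5×1.7 = 79.05): to s=0 gives 72 → no gain ✓; to s=11.5 gives 163 − 13.5×11.5 = 7.75 → no gain ✓.
Low-ability (own payoff 72): to s=1.7 gives 102 − 27.3×1.7 = 55.59 → no gain ✓; to s=11.5 gives 163 − 27.3×11.5 = -150.95 → no gain ✓.
High-ability (own payoff 163 − 7.3×11.5 = 79.05): to s=0 gives 72 → no gain ✓; to s=1.7 gives 102 − 7.3×1.7 = 89.59 → profitable ✗.
5 of the 6 constraints hold; not an equilibrium.

5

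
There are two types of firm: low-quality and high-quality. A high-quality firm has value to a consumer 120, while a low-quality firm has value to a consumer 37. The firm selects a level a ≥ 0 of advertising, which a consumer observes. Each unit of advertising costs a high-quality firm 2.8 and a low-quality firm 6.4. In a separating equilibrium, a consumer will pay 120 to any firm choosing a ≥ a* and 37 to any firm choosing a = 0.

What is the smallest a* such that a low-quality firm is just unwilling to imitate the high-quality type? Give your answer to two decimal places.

12.97

A low-quality firm choosing a = 0 receives 37.
Imitating at a* instead would pay 120 at cost 6.4·a*, netting 120 − 6.4·a*.
Indifference: 37 = 120 − 6.4·a*, so a* = (120 − 37) / 6.4 ≈ 12.97.
This is the low-quality type's binding incentive-compatibility constraint; any a ≥ 12.97 sustains separation on that side.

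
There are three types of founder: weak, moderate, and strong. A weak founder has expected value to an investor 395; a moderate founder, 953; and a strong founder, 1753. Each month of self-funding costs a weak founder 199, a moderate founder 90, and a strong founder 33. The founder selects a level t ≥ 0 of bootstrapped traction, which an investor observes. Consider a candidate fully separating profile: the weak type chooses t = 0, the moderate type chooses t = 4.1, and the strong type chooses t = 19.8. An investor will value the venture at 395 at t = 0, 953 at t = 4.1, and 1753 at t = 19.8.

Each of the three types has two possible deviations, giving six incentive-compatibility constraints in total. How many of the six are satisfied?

6

Strong (own payoff 1753 − 33×19.8 = 1099.6): to t=0 gives 395 → no gain ✓; to t=4.1 gives 953 − 33×4.1 = 817.7 → no gain ✓.
Moderate (own payoff 953 − 90×4.1 = 584): to t=0 gives 395 → no gain ✓; to t=19.8 gives 1753 − 90×19.8 = -29 → no gain ✓.
Weak (own payoff 395): to t=4.1 gives 953 − 199×4.1 = 137.1 → no gain ✓; to t=19.8 gives 1753 − 199×19.8 = -2187.2 → no gain ✓.
6 of the 6 constraints hold; this profile is a separating equilibrium.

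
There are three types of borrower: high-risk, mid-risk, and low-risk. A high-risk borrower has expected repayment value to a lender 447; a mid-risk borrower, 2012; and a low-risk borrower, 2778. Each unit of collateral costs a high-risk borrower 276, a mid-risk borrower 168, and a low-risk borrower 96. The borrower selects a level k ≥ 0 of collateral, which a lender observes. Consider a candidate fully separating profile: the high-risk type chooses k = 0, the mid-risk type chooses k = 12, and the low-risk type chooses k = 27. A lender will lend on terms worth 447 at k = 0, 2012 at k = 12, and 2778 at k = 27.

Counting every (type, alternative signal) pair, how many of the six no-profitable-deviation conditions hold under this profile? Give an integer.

3

Low-risk (own payoff 2778 − 96×27 = 186): to k=0 gives 447 → profitable ✗; to k=12 gives 2012 − 96×12 = 860 → profitable ✗.
High-risk (own payoff 447): to k=12 gives 2012 − 276×12 = -1300 → no gain ✓; to k=27 gives 2778 − 276×27 = -4674 → no gain ✓.
Mid-risk (own payoff 2012 − 168×12 = -4): to k=0 gives 447 → profitable ✗; to k=27 gives 2778 − 168×27 = -1758 → no gain ✓.
3 of the 6 constraints hold; not an equilibrium.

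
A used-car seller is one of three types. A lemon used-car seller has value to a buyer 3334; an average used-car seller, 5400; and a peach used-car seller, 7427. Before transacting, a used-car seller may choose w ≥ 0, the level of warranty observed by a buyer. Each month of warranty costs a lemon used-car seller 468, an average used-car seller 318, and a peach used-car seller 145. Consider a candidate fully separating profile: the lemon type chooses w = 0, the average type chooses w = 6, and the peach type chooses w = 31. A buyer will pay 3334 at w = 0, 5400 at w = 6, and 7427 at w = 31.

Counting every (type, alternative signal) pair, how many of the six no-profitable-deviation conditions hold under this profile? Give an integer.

Lemon (own payoff 3334): to w=6 gives 5400 − 468×6 = 2592 → no gain ✓; to w=31 gives 7427 − 468×31 = -7081 → no gain ✓.
Peach (own payoff 7427 − 145×31 = 2932): to w=0 gives 3334 → profitable ✗; to w=6 gives 5400 − 145×6 = 4530 → profitable ✗.
Average (own payoff 5400 − 318×6 = 3492): to w=0 gives 3334 → no gain ✓; to w=31 gives 7427 − 318×31 = -2431 → no gain ✓.
4 of the 6 constraints hold; not an equilibrium.

4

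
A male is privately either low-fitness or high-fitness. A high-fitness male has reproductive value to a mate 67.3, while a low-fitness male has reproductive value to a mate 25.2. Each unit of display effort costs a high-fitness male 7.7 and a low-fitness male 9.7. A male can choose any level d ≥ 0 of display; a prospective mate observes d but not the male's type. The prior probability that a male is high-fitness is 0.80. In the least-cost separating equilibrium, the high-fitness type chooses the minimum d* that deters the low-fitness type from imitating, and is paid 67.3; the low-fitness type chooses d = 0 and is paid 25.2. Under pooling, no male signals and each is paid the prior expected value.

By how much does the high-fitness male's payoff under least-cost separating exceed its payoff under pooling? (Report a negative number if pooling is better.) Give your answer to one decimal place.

Least-cost separating signal: d* solves 25.2 = 67.3 − 9.7·d*, so d* = (67.3 − 25.2)/9.7 ≈ 4.3402.
High-fitness type's separating payoff: 67.3 − 7.7 × d* = 67.3 − 7.7 × (67.3 − 25.2)/9.7 = 67.3 − 324.17/9.7 ≈ 33.880.
Pooling payoff: 0.80 × 67.3 + 0.20 × 25.2 = 58.88.
Difference: 33.880 − 58.88 = -25.0.
The high-fitness type would prefer the pooling outcome.

-25.0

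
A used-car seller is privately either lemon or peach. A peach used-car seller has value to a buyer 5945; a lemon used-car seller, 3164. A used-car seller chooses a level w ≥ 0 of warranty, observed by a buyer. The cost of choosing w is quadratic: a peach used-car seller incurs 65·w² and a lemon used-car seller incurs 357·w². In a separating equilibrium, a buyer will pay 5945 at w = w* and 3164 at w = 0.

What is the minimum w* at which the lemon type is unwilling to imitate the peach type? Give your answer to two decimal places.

2.79

The lemon type at w = 0 receives 3164; imitating at w* yields 5945 − 357·w*².
Indifference: 3164 = 5945 − 357·w*², so w*² = (5945 − 3164) / 357 ≈ 7.7899.
w* = √7.7899 ≈ 2.79.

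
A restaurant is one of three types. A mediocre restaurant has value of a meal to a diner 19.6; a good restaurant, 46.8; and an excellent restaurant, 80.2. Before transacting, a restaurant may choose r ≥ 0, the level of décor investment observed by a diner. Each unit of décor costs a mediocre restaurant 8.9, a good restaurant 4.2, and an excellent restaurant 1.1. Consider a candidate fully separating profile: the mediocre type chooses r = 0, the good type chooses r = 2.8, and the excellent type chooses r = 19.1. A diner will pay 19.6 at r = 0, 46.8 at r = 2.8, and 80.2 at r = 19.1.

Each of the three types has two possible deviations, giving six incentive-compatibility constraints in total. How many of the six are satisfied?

5

Mediocre (own payoff 19.6): to r=2.8 gives 46.8 − 8.9×2.8 = 21.88 → profitable ✗; to r=19.1 gives 80.2 − 8.9×19.1 = -89.79 → no gain ✓.
Excellent (own payoff 80.2 − 1.1×19.1 = 59.19): to r=0 gives 19.6 → no gain ✓; to r=2.8 gives 46.8 − 1.1×2.8 = 43.72 → no gain ✓.
Good (own payoff 46.8 − 4.2×2.8 = 35.04): to r=0 gives 19.6 → no gain ✓; to r=19.1 gives 80.2 − 4.2×19.1 = -0.02 → no gain ✓.
5 of the 6 constraints hold; not an equilibrium.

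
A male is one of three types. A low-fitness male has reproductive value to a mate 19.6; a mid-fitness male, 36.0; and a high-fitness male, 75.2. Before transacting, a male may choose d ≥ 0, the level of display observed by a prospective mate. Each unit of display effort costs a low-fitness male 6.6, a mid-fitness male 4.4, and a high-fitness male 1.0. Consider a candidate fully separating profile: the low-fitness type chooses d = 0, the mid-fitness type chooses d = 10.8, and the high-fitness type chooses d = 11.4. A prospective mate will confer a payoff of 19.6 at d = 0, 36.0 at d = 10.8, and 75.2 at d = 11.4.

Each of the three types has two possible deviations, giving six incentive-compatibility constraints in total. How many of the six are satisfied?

Mid-fitness (own payoff 36.0 − 4.4×10.8 = -11.52): to d=0 gives 19.6 → profitable ✗; to d=11.4 gives 75.2 − 4.4×11.4 = 25.04 → profitable ✗.
Low-fitness (own payoff 19.6): to d=10.8 gives 36.0 − 6.6×10.8 = -35.28 → no gain ✓; to d=11.4 gives 75.2 − 6.6×11.4 = -0.04 → no gain ✓.
High-fitness (own payoff 75.2 − 1.0×11.4 = 63.8): to d=0 gives 19.6 → no gain ✓; to d=10.8 gives 36.0 − 1.0×10.8 = 25.2 → no gain ✓.
4 of the 6 constraints hold; not an equilibrium.

4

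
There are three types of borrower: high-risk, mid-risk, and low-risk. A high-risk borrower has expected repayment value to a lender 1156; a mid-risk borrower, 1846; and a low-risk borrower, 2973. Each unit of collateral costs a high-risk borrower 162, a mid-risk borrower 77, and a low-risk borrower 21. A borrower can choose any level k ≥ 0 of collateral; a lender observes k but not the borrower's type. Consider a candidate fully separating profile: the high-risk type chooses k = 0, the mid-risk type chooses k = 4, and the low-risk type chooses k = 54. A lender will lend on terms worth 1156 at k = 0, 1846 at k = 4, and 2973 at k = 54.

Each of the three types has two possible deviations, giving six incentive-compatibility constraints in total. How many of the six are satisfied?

5

Mid-risk (own payoff 1846 − 77×4 = 1538): to k=0 gives 1156 → no gain ✓; to k=54 gives 2973 − 77×54 = -1185 → no gain ✓.
Low-risk (own payoff 2973 − 21×54 = 1839): to k=0 gives 1156 → no gain ✓; to k=4 gives 1846 − 21×4 = 1762 → no gain ✓.
High-risk (own payoff 1156): to k=4 gives 1846 − 162×4 = 1198 → profitable ✗; to k=54 gives 2973 − 162×54 = -5775 → no gain ✓.
5 of the 6 constraints hold; not an equilibrium.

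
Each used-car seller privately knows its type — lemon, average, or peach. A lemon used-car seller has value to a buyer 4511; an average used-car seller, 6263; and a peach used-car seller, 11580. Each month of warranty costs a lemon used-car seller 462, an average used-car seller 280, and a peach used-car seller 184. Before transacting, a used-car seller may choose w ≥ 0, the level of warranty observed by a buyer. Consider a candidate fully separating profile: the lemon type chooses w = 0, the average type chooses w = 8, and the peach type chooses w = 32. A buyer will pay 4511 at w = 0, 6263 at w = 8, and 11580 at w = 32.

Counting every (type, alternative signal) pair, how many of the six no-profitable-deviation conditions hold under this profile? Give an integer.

5

Lemon (own payoff 4511): to w=8 gives 6263 − 462×8 = 2567 → no gain ✓; to w=32 gives 11580 − 462×32 = -3204 → no gain ✓.
Average (own payoff 6263 − 280×8 = 4023): to w=0 gives 4511 → profitable ✗; to w=32 gives 11580 − 280×32 = 2620 → no gain ✓.
Peach (own payoff 11580 − 184×32 = 5692): to w=0 gives 4511 → no gain ✓; to w=8 gives 6263 − 184×8 = 4791 → no gain ✓.
5 of the 6 constraints hold; not an equilibrium.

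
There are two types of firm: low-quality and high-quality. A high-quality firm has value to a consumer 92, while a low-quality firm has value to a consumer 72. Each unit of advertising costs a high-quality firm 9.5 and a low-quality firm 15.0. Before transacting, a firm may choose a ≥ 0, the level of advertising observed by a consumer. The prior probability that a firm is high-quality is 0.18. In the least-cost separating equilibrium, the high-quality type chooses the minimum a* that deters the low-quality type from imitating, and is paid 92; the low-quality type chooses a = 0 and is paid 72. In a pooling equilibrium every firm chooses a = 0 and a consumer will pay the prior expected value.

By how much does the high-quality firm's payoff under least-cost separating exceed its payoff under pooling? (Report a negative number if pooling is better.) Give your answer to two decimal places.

3.73

Least-cost separating signal: a* solves 72 = 92 − 15.0·a*, so a* = (92 − 72)/15.0 ≈ 1.3333.
High-quality type's separating payoff: 92 − 9.5 × a* = 92 − 9.5 × (92 − 72)/15.0 = 92 − 190/15.0 ≈ 79.3333.
Pooling payoff: 0.18 × 92 + 0.82 × 72 = 75.6.
Difference: 79.3333 − 75.6 = 3.7333, i.e. 3.73 to two decimal places.
The high-quality type prefers to separate.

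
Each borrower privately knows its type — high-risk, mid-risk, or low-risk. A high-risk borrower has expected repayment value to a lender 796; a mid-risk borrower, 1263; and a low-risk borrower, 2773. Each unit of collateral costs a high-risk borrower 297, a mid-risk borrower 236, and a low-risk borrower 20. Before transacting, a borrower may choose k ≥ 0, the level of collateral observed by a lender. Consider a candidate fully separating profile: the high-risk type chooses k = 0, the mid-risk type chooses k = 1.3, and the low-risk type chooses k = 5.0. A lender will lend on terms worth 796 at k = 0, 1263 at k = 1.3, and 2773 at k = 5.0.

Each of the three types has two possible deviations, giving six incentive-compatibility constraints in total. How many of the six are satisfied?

3

Mid-risk (own payoff 1263 − 236×1.3 = 956.2): to k=0 gives 796 → no gain ✓; to k=5.0 gives 2773 − 236×5.0 = 1593 → profitable ✗.
Low-risk (own payoff 2773 − 20×5.0 = 2673): to k=0 gives 796 → no gain ✓; to k=1.3 gives 1263 − 20×1.3 = 1237 → no gain ✓.
High-risk (own payoff 796): to k=1.3 gives 1263 − 297×1.3 = 876.9 → profitable ✗; to k=5.0 gives 2773 − 297×5.0 = 1288 → profitable ✗.
3 of the 6 constraints hold; not an equilibrium.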